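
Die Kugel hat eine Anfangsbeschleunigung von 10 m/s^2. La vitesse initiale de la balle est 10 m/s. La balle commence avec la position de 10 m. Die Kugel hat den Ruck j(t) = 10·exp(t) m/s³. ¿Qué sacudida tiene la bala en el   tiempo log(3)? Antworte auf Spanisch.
De la ecuación de la sacudida j(t) = 10·exp(t), sustituimos t = log(3) para obtener j = 30.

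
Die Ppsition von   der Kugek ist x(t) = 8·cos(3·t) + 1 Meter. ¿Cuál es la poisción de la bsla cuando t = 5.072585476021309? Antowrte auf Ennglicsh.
Using x(t) = 8·cos(3·t) + 1 and substituting t = 5.072585476021309, we find x = -6.05788396425521.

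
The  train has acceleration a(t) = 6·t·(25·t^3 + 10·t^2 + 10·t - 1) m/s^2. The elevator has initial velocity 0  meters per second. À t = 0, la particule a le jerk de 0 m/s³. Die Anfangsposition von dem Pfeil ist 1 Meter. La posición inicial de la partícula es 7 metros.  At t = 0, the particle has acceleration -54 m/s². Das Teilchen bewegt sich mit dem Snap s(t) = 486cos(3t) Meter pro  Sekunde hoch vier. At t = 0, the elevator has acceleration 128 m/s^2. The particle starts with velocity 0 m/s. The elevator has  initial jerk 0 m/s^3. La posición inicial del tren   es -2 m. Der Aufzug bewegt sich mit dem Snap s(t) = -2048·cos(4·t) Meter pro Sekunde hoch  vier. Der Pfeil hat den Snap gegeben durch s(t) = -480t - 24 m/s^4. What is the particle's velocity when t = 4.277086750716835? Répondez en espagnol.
Partiendo del snap s(t) = 486·cos(3·t), tomamos 3 integrales. La antiderivada del snap es la sacudida. Usando j(0) = 0, obtenemos j(t) = 162·sin(3·t). Tomando ∫j(t)dt y aplicando a(0) = -54, encontramos a(t) = -54·cos(3·t). Integrando la aceleración y usando la condición inicial v(0) = 0, obtenemos v(t) = -18·sin(3·t). De la ecuación de la velocidad v(t) = -18·sin(3·t), sustituimos t = 4.277086750716835 para obtener v = -4.71244962266588.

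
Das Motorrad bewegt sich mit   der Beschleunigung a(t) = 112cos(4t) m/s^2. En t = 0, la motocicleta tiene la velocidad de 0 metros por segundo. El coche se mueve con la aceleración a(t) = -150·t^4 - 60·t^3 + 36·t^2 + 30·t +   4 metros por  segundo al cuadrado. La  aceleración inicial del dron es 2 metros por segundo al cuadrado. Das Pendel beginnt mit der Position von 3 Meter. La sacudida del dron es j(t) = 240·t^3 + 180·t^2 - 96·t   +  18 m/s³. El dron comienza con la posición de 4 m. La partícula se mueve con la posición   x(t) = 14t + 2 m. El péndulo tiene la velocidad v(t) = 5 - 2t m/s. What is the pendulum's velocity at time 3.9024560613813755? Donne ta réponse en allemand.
Wir haben die Geschwindigkeit v(t) = 5 - 2·t. Durch Einsetzen von t = 3.9024560613813755: v(3.9024560613813755) = -2.80491212276275.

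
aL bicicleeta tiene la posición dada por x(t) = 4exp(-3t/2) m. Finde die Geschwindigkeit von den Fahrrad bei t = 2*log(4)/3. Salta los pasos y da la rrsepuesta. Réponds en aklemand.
Die Geschwindigkeit bei t = 2*log(4)/3 ist v = -3/2.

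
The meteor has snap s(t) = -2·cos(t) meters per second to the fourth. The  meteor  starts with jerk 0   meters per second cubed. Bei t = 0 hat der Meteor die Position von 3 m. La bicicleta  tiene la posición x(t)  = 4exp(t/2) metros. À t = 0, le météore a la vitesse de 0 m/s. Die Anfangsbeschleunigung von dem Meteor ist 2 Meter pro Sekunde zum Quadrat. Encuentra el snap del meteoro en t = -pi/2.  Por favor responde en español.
Usando s(t) = -2·cos(t) y sustituyendo t = -pi/2, encontramos s = 0.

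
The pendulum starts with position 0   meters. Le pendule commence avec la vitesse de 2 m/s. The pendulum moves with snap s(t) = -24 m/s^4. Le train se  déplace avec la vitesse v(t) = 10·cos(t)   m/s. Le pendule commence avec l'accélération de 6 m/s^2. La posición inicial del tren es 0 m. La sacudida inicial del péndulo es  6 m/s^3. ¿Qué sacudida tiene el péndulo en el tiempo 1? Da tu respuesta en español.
Debemos encontrar la antiderivada de nuestra ecuación del snap s(t) = -24 1 vez. Integrando el snap y usando la condición inicial j(0) = 6, obtenemos j(t) = 6 - 24·t. Usando j(t) = 6 - 24·t y sustituyendo t = 1, encontramos j = -18.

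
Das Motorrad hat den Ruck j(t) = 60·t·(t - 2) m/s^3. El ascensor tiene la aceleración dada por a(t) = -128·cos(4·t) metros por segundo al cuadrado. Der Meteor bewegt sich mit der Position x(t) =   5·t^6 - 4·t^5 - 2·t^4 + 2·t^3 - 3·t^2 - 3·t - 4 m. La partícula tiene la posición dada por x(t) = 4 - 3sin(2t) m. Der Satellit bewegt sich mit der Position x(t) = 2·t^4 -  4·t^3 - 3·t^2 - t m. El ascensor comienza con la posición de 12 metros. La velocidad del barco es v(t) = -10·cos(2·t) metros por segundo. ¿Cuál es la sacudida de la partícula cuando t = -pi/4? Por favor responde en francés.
Pour résoudre ceci, nous devons prendre 3 dérivées de notre équation de la position x(t) = 4 - 3·sin(2·t). La dérivée de la position donne la vitesse: v(t) = -6·cos(2·t). En prenant d/dt de v(t), nous trouvons a(t) = 12·sin(2·t). En prenant d/dt de a(t), nous trouvons j(t) = 24·cos(2·t). Nous avons le jerk j(t) = 24·cos(2·t). En substituant t = -pi/4: j(-pi/4) = 0.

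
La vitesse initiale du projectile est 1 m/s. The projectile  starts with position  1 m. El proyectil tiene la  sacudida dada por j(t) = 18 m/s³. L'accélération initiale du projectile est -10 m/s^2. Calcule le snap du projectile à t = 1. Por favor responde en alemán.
Um dies zu lösen, müssen wir 1 Ableitung unserer Gleichung für den Ruck j(t) = 18 nehmen. Die Ableitung von dem Ruck ergibt den Snap: s(t) = 0. Wir haben den Snap s(t) = 0. Durch Einsetzen von t = 1: s(1) = 0.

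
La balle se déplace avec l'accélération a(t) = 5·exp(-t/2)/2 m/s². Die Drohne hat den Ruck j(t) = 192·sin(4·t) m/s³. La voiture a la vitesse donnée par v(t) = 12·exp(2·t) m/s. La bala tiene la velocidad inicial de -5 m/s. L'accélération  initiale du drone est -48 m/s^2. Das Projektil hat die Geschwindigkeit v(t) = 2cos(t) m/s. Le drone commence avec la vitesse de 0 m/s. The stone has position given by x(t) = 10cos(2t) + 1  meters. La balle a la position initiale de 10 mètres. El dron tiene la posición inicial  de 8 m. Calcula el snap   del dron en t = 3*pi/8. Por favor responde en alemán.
Ausgehend von dem Ruck j(t) = 192·sin(4·t), nehmen wir 1 Ableitung. Die Ableitung von dem Ruck ergibt den Snap: s(t) = 768·cos(4·t). Mit s(t) = 768·cos(4·t) und Einsetzen von t = 3*pi/8, finden wir s = 0.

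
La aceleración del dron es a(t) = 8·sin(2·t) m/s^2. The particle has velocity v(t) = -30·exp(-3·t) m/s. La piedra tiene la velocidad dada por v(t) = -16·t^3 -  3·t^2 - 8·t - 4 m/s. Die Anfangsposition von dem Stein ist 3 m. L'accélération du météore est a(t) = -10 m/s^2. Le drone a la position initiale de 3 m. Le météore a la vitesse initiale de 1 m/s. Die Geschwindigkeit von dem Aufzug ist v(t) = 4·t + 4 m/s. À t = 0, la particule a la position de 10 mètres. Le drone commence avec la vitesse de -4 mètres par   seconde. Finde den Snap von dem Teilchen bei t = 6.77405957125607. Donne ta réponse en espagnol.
Partiendo de la velocidad v(t) = -30·exp(-3·t), tomamos 3 derivadas. Derivando la velocidad, obtenemos la aceleración: a(t) = 90·exp(-3·t). Tomando d/dt de a(t), encontramos j(t) = -270·exp(-3·t). La derivada de la sacudida da el snap: s(t) = 810·exp(-3·t). De la ecuación del snap s(t) = 810·exp(-3·t), sustituimos t = 6.77405957125607 para obtener s = 0.00000120969237513842.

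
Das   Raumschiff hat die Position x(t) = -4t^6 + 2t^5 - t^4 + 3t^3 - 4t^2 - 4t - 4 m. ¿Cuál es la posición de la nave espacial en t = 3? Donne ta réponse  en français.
En utilisant x(t) = -4·t^6 + 2·t^5 - t^4 + 3·t^3 - 4·t^2 - 4·t - 4 et en substituant t = 3, nous trouvons x = -2482.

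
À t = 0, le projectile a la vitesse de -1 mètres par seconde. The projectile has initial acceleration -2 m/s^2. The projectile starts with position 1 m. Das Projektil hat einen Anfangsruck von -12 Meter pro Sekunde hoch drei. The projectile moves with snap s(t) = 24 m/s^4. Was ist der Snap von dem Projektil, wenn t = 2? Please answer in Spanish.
De la ecuación del snap s(t) = 24, sustituimos t = 2 para obtener s = 24.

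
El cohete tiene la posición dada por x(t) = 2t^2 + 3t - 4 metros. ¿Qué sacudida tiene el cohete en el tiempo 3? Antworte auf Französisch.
Nous devons dériver notre équation de la position x(t) = 2·t^2 + 3·t - 4 3 fois. En prenant d/dt de x(t), nous trouvons v(t) = 4·t + 3. En prenant d/dt de v(t), nous trouvons a(t) = 4. En dérivant l'accélération, nous obtenons le jerk: j(t) = 0. De l'équation du jerk j(t) = 0, nous substituons t = 3 pour obtenir j = 0.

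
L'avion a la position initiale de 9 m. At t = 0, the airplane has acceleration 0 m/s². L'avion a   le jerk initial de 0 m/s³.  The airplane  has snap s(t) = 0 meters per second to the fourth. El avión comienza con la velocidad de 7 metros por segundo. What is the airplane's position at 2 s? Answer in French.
Pour résoudre ceci, nous devons prendre 4 primitives de notre équation du snap s(t) = 0. L'intégrale du snap, avec j(0) = 0, donne le jerk: j(t) = 0. La primitive du jerk, avec a(0) = 0, donne l'accélération: a(t) = 0. En prenant ∫a(t)dt et en appliquant v(0) = 7, nous trouvons v(t) = 7. L'intégrale de la vitesse, avec x(0) = 9, donne la position: x(t) = 7·t + 9. De l'équation de la position x(t) = 7·t + 9, nous substituons t = 2 pour obtenir x = 23.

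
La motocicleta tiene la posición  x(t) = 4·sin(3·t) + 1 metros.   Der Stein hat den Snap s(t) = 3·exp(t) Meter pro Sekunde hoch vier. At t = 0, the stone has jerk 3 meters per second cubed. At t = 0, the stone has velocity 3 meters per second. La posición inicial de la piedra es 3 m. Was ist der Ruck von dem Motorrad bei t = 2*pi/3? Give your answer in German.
Ausgehend von der Position x(t) = 4·sin(3·t) + 1, nehmen wir 3 Ableitungen. Mit d/dt von x(t) finden wir v(t) = 12·cos(3·t). Mit d/dt von v(t) finden wir a(t) = -36·sin(3·t). Durch Ableiten von der Beschleunigung erhalten wir den Ruck: j(t) = -108·cos(3·t). Wir haben den Ruck j(t) = -108·cos(3·t). Durch Einsetzen von t = 2*pi/3: j(2*pi/3) = -108.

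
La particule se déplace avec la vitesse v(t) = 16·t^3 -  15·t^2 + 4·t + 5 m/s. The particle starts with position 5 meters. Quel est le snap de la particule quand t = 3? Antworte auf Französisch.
Pour résoudre ceci, nous devons prendre 3 dérivées de notre équation de la vitesse v(t) = 16·t^3 - 15·t^2 + 4·t + 5. En prenant d/dt de v(t), nous trouvons a(t) = 48·t^2 - 30·t + 4. En dérivant l'accélération, nous obtenons le jerk: j(t) = 96·t - 30. La dérivée du jerk donne le snap: s(t) = 96. En utilisant s(t) = 96 et en substituant t = 3, nous trouvons s = 96.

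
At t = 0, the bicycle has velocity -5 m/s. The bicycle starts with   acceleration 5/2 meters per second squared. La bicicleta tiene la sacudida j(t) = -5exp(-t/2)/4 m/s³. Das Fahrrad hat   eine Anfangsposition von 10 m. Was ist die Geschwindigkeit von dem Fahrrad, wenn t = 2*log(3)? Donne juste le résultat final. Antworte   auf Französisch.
À t = 2*log(3), v = -5/3.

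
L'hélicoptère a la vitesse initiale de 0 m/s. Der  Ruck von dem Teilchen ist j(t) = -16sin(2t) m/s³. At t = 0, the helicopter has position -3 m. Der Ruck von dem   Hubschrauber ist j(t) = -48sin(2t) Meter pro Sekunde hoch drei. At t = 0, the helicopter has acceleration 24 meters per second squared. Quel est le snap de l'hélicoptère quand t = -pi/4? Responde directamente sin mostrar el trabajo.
s(-pi/4) = 0.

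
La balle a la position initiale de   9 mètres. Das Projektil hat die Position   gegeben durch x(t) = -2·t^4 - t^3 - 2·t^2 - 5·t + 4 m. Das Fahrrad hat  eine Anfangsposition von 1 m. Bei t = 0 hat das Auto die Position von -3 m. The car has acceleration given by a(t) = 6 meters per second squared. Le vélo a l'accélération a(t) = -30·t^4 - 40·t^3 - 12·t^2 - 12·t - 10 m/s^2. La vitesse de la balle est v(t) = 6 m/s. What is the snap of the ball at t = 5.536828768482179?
Starting from velocity v(t) = 6, we take 3 derivatives. Differentiating velocity, we get acceleration: a(t) = 0. The derivative of acceleration gives jerk: j(t) = 0. Differentiating jerk, we get snap: s(t) = 0. Using s(t) = 0 and substituting t = 5.536828768482179, we find s = 0.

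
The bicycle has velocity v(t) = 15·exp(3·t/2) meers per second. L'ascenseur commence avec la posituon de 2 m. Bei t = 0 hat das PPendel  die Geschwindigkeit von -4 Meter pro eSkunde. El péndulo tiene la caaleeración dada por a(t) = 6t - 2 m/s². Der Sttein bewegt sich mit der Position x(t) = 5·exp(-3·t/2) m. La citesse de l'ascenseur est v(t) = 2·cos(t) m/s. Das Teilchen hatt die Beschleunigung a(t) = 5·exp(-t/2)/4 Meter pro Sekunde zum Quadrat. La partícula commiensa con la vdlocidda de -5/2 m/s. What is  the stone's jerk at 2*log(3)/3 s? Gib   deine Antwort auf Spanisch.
Debemos derivar nuestra ecuación de la posición x(t) = 5·exp(-3·t/2) 3 veces. Tomando d/dt de x(t), encontramos v(t) = -15·exp(-3·t/2)/2. Tomando d/dt de v(t), encontramos a(t) = 45·exp(-3·t/2)/4. La derivada de la aceleración da la sacudida: j(t) = -135·exp(-3·t/2)/8. De la ecuación de la sacudida j(t) = -135·exp(-3·t/2)/8, sustituimos t = 2*log(3)/3 para obtener j = -45/8.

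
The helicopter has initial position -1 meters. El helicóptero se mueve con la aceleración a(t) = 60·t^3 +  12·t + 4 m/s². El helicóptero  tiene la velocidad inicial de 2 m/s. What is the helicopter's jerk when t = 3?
We must differentiate our acceleration equation a(t) = 60·t^3 + 12·t + 4 1 time. The derivative of acceleration gives jerk: j(t) = 180·t^2 + 12. We have jerk j(t) = 180·t^2 + 12. Substituting t = 3: j(3) = 1632.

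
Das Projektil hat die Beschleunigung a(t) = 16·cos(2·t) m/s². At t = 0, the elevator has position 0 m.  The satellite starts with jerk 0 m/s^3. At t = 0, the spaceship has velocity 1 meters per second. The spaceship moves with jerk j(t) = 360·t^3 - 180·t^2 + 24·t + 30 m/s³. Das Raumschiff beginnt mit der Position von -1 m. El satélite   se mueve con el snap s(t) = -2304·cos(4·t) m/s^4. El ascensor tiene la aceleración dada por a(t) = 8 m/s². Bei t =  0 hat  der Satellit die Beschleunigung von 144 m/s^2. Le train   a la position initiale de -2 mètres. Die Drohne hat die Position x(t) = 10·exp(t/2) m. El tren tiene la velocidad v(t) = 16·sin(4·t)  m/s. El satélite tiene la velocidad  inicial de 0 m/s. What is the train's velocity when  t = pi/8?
From the given velocity equation v(t) = 16·sin(4·t), we substitute t = pi/8 to get v = 16.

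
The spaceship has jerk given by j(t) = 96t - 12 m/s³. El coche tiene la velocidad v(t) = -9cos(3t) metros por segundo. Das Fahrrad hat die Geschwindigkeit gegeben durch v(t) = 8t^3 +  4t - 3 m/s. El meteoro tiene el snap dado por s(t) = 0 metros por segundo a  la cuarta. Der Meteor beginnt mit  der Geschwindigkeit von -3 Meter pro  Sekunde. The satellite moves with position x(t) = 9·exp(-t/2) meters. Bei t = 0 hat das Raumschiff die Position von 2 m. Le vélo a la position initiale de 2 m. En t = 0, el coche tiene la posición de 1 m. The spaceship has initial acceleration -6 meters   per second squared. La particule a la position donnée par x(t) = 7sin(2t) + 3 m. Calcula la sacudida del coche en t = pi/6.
Debemos derivar nuestra ecuación de la velocidad v(t) = -9·cos(3·t) 2 veces. Derivando la velocidad, obtenemos la aceleración: a(t) = 27·sin(3·t). Tomando d/dt de a(t), encontramos j(t) = 81·cos(3·t). Tenemos la sacudida j(t) = 81·cos(3·t). Sustituyendo t = pi/6: j(pi/6) = 0.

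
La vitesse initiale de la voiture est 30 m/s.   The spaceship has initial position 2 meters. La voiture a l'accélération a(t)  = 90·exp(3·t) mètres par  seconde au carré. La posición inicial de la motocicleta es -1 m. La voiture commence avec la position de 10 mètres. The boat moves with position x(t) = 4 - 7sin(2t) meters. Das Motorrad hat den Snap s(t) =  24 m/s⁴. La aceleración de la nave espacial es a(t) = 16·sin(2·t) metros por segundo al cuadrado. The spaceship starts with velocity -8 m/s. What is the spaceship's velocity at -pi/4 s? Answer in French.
Pour résoudre ceci, nous devons prendre 1 intégrale de notre équation de l'accélération a(t) = 16·sin(2·t). En intégrant l'accélération et en utilisant la condition initiale v(0) = -8, nous obtenons v(t) = -8·cos(2·t). En utilisant v(t) = -8·cos(2·t) et en substituant t = -pi/4, nous trouvons v = 0.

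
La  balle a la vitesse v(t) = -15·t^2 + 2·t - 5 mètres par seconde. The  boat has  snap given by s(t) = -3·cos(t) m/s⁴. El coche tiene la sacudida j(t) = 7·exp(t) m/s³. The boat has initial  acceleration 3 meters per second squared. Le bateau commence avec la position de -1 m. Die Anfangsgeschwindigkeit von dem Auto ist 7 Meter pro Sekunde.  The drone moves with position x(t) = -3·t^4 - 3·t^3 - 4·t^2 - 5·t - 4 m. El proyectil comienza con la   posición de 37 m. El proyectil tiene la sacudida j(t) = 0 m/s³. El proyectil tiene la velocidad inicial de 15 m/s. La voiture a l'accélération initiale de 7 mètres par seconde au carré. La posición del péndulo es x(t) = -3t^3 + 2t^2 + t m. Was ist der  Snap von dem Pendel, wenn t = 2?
Ausgehend von der Position x(t) = -3·t^3 + 2·t^2 + t, nehmen wir 4 Ableitungen. Mit d/dt von x(t) finden wir v(t) = -9·t^2 + 4·t + 1. Mit d/dt von v(t) finden wir a(t) = 4 - 18·t. Mit d/dt von a(t) finden wir j(t) = -18. Mit d/dt von j(t) finden wir s(t) = 0. Mit s(t) = 0 und Einsetzen von t = 2, finden wir s = 0.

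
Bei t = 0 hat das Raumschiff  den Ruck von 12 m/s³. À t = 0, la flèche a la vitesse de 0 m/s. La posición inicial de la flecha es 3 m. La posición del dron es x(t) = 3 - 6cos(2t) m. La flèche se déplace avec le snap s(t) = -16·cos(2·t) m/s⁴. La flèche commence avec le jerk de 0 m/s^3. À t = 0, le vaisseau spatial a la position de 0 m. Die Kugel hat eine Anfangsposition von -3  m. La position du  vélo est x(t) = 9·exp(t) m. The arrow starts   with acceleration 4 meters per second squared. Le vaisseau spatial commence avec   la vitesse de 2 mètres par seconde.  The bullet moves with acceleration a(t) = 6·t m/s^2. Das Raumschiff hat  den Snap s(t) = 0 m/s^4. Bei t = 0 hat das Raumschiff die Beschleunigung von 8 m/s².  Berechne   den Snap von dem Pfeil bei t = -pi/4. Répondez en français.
Nous avons le snap s(t) = -16·cos(2·t). En substituant t = -pi/4: s(-pi/4) = 0.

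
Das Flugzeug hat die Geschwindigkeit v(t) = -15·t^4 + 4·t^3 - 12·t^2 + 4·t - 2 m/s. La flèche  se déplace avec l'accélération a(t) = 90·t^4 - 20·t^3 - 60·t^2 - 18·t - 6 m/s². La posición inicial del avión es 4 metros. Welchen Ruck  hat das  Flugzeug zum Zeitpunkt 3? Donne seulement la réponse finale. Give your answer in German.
Die Antwort ist -1572.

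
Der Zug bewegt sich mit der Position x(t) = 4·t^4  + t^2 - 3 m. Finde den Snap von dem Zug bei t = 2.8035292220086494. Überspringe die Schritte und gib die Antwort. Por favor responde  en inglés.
s(2.8035292220086494) = 96.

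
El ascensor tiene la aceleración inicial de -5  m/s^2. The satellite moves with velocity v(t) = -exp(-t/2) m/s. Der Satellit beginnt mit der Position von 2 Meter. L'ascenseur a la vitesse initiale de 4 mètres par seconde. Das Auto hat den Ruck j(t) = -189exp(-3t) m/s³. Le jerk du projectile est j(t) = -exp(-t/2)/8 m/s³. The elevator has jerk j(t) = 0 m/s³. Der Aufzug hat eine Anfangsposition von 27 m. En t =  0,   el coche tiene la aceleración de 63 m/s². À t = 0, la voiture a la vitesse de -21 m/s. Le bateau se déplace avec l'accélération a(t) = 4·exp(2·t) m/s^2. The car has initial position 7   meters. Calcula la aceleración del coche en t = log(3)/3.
Para resolver esto, necesitamos tomar 1 antiderivada de nuestra ecuación de la sacudida j(t) = -189·exp(-3·t). La antiderivada de la sacudida, con a(0) = 63, da la aceleración: a(t) = 63·exp(-3·t). Tenemos la aceleración a(t) = 63·exp(-3·t). Sustituyendo t = log(3)/3: a(log(3)/3) = 21.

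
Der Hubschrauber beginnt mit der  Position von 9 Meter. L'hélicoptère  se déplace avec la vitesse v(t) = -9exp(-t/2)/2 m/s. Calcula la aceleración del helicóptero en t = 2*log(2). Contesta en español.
Para resolver esto, necesitamos tomar 1 derivada de nuestra ecuación de la velocidad v(t) = -9·exp(-t/2)/2. La derivada de la velocidad da la aceleración: a(t) = 9·exp(-t/2)/4. De la ecuación de la aceleración a(t) = 9·exp(-t/2)/4, sustituimos t = 2*log(2) para obtener a = 9/8.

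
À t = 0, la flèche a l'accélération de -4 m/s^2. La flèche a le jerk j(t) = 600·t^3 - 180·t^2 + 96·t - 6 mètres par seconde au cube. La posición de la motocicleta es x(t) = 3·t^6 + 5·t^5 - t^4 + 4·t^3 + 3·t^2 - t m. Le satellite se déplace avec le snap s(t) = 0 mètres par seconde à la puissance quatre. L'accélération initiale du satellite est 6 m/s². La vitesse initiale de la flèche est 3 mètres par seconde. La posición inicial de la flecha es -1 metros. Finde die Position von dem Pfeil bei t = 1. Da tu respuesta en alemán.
Um dies zu lösen, müssen wir 3 Integrale unserer Gleichung für den Ruck j(t) = 600·t^3 - 180·t^2 + 96·t - 6 finden. Das Integral von dem Ruck ist die Beschleunigung. Mit a(0) = -4 erhalten wir a(t) = 150·t^4 - 60·t^3 + 48·t^2 - 6·t - 4. Das Integral von der Beschleunigung ist die Geschwindigkeit. Mit v(0) = 3 erhalten wir v(t) = 30·t^5 - 15·t^4 + 16·t^3 - 3·t^2 - 4·t + 3. Durch Integration von der Geschwindigkeit und Verwendung der Anfangsbedingung x(0) = -1, erhalten wir x(t) = 5·t^6 - 3·t^5 + 4·t^4 - t^3 - 2·t^2 + 3·t - 1. Wir haben die Position x(t) = 5·t^6 - 3·t^5 + 4·t^4 - t^3 - 2·t^2 + 3·t - 1. Durch Einsetzen von t = 1: x(1) = 5.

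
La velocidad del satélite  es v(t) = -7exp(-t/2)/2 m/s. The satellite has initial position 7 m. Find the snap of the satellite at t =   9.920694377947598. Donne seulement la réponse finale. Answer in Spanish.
El snap en t = 9.920694377947598 es s = 0.00306709088174510.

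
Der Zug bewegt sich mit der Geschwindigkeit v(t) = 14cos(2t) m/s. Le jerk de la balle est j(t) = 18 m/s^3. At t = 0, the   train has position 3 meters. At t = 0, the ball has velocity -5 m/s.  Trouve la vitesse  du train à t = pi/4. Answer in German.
Aus der Gleichung für die Geschwindigkeit v(t) = 14·cos(2·t), setzen wir t = pi/4 ein und erhalten v = 0.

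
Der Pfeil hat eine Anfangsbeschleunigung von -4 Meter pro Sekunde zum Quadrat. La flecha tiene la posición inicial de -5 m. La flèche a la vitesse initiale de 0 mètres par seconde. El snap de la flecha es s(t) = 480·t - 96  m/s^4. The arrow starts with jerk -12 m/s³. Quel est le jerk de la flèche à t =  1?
Nous devons trouver la primitive de notre équation du snap s(t) = 480·t - 96 1 fois. En prenant ∫s(t)dt et en appliquant j(0) = -12, nous trouvons j(t) = 240·t^2 - 96·t - 12. De l'équation du jerk j(t) = 240·t^2 - 96·t - 12, nous substituons t = 1 pour obtenir j = 132.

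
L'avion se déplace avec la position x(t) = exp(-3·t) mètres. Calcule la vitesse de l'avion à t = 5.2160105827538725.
En partant de la position x(t) = exp(-3·t), nous prenons 1 dérivée. En prenant d/dt de x(t), nous trouvons v(t) = -3·exp(-3·t). En utilisant v(t) = -3·exp(-3·t) et en substituant t = 5.2160105827538725, nous trouvons v = -4.80028932128375E-7.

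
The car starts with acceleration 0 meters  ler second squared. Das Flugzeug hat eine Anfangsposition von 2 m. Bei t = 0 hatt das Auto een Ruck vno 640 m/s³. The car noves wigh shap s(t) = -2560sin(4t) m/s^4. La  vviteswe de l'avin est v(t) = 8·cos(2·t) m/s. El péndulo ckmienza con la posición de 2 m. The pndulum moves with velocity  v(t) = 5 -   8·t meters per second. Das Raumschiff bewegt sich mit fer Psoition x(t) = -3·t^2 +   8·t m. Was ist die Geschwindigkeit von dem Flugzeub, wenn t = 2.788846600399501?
Aus der Gleichung für die Geschwindigkeit v(t) = 8·cos(2·t), setzen wir t = 2.788846600399501 ein und erhalten v = 6.09034046378680.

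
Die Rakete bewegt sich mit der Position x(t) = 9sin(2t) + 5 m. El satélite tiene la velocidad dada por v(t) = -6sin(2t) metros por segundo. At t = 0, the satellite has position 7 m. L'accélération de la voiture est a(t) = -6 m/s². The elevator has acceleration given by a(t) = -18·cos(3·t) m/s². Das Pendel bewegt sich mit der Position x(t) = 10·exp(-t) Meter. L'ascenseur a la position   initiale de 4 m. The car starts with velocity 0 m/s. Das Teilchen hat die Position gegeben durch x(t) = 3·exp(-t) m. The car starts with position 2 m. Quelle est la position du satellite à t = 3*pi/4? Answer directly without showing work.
La réponse est 4.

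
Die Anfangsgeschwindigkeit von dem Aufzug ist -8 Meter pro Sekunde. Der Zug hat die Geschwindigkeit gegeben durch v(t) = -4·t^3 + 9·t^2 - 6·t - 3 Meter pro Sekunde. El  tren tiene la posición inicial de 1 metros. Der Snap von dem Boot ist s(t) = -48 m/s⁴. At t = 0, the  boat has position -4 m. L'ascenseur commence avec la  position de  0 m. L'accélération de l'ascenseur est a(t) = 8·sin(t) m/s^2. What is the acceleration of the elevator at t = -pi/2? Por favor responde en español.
Tenemos la aceleración a(t) = 8·sin(t). Sustituyendo t = -pi/2: a(-pi/2) = -8.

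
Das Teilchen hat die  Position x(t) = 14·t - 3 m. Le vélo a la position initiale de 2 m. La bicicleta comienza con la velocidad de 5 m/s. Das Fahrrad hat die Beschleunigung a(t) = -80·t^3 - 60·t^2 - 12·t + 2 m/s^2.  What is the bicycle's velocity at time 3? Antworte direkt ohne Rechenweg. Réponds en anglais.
At t = 3, v = -2203.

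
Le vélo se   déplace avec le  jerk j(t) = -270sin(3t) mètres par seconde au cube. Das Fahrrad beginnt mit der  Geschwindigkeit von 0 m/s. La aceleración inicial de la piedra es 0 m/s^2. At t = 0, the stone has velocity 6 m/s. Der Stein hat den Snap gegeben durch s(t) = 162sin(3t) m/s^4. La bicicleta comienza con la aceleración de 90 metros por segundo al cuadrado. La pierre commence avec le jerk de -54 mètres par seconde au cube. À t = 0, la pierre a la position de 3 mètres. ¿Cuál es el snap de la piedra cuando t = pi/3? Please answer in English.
Using s(t) = 162·sin(3·t) and substituting t = pi/3, we find s = 0.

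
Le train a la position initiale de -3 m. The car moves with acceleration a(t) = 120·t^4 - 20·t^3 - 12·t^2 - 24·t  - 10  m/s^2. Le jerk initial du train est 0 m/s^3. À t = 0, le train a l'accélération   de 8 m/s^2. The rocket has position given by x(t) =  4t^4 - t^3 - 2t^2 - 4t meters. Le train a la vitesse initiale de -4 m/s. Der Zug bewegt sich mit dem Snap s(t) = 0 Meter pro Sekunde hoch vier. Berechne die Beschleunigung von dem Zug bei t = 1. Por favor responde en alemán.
Ausgehend von dem Snap s(t) = 0, nehmen wir 2 Stammfunktionen. Die Stammfunktion von dem Snap, mit j(0) = 0, ergibt den Ruck: j(t) = 0. Mit ∫j(t)dt und Anwendung von a(0) = 8, finden wir a(t) = 8. Mit a(t) = 8 und Einsetzen von t = 1, finden wir a = 8.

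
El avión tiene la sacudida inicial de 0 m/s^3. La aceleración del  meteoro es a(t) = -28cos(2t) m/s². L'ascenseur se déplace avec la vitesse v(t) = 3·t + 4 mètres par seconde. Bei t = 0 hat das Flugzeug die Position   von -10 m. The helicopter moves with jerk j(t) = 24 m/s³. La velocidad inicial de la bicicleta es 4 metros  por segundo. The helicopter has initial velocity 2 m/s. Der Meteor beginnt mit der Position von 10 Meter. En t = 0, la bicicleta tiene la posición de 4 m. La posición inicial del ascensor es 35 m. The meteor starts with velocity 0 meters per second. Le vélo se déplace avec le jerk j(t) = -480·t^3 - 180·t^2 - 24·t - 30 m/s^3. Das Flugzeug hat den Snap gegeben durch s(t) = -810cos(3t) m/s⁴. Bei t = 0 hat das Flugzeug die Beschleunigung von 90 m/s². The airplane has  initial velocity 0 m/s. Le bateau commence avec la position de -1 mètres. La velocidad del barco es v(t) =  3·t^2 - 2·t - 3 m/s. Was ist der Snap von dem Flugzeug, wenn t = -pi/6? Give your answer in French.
De l'équation du snap s(t) = -810·cos(3·t), nous substituons t = -pi/6 pour obtenir s = 0.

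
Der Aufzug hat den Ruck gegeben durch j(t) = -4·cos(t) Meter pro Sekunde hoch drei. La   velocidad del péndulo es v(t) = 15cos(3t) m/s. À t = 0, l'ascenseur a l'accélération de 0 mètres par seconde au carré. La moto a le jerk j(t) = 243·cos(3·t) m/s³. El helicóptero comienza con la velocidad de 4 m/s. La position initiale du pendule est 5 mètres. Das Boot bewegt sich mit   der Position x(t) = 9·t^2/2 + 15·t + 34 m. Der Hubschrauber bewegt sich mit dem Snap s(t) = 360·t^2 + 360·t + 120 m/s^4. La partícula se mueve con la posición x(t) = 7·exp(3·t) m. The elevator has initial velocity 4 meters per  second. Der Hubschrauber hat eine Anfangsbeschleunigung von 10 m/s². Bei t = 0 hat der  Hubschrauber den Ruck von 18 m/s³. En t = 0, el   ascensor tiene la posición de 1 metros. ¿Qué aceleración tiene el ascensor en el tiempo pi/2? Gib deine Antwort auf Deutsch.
Ausgehend von dem Ruck j(t) = -4·cos(t), nehmen wir 1 Integral. Die Stammfunktion von dem Ruck, mit a(0) = 0, ergibt die Beschleunigung: a(t) = -4·sin(t). Wir haben die Beschleunigung a(t) = -4·sin(t). Durch Einsetzen von t = pi/2: a(pi/2) = -4.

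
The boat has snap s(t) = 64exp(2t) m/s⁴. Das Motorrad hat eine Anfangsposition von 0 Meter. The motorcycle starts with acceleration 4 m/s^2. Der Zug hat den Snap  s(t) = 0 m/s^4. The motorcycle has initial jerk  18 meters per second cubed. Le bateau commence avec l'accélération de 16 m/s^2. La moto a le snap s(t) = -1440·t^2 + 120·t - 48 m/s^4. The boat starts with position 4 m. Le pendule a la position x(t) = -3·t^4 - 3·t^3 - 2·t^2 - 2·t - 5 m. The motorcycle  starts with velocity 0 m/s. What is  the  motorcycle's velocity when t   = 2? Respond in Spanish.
Necesitamos integrar nuestra ecuación del snap s(t) = -1440·t^2 + 120·t - 48 3 veces. La integral del snap, con j(0) = 18, da la sacudida: j(t) = -480·t^3 + 60·t^2 - 48·t + 18. Tomando ∫j(t)dt y aplicando a(0) = 4, encontramos a(t) = -120·t^4 + 20·t^3 - 24·t^2 + 18·t + 4. La antiderivada de la aceleración, con v(0) = 0, da la velocidad: v(t) = t·(-24·t^4 + 5·t^3 - 8·t^2 + 9·t + 4). Tenemos la velocidad v(t) = t·(-24·t^4 + 5·t^3 - 8·t^2 + 9·t + 4). Sustituyendo t = 2: v(2) = -708.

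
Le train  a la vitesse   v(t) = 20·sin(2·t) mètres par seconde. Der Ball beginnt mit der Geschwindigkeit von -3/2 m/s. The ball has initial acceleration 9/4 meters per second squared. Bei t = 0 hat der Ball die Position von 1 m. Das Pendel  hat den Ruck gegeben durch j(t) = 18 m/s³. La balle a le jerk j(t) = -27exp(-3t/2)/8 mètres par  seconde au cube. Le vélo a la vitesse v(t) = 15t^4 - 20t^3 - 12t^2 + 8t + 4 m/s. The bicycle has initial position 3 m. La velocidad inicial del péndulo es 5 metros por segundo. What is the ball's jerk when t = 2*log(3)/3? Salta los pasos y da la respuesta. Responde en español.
En t = 2*log(3)/3, j = -9/8.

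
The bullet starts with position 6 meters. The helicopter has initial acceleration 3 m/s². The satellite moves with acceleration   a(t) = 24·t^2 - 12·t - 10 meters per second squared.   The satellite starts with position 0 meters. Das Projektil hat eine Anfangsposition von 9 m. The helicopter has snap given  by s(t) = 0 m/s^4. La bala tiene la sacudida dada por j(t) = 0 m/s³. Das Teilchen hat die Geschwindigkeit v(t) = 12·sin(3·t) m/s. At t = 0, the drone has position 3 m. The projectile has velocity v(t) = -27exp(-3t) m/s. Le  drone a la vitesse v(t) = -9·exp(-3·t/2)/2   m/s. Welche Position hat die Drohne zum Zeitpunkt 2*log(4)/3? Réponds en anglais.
To solve this, we need to take 1 antiderivative of our velocity equation v(t) = -9·exp(-3·t/2)/2. Finding the integral of v(t) and using x(0) = 3: x(t) = 3·exp(-3·t/2). From the given position equation x(t) = 3·exp(-3·t/2), we substitute t = 2*log(4)/3 to get x = 3/4.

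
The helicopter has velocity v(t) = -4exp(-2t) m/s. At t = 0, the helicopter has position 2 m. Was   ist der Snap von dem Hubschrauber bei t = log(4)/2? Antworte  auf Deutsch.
Wir müssen unsere Gleichung für die Geschwindigkeit v(t) = -4·exp(-2·t) 3-mal ableiten. Mit d/dt von v(t) finden wir a(t) = 8·exp(-2·t). Die Ableitung von der Beschleunigung ergibt den Ruck: j(t) = -16·exp(-2·t). Die Ableitung von dem Ruck ergibt den Snap: s(t) = 32·exp(-2·t). Mit s(t) = 32·exp(-2·t) und Einsetzen von t = log(4)/2, finden wir s = 8.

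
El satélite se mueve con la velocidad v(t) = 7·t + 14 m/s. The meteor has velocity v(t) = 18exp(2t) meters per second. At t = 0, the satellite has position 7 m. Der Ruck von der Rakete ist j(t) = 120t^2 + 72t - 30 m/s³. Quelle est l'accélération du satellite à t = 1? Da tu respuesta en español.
Para resolver esto, necesitamos tomar 1 derivada de nuestra ecuación de la velocidad v(t) = 7·t + 14. Derivando la velocidad, obtenemos la aceleración: a(t) = 7. De la ecuación de la aceleración a(t) = 7, sustituimos t = 1 para obtener a = 7.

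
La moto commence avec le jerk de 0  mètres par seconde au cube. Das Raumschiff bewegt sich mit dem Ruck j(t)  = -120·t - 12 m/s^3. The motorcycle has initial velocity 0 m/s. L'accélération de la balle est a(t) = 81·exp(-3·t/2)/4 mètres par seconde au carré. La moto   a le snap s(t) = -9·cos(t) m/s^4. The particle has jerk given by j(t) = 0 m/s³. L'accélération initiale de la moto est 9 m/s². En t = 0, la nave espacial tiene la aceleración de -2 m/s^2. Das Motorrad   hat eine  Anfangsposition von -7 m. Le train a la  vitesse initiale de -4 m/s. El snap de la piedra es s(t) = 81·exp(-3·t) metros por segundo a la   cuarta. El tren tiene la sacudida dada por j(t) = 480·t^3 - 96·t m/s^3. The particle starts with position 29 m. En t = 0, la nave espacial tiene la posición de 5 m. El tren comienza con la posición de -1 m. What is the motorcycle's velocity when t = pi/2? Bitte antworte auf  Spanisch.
Necesitamos integrar nuestra ecuación del snap s(t) = -9·cos(t) 3 veces. La integral del snap, con j(0) = 0, da la sacudida: j(t) = -9·sin(t). Integrando la sacudida y usando la condición inicial a(0) = 9, obtenemos a(t) = 9·cos(t). La antiderivada de la aceleración, con v(0) = 0, da la velocidad: v(t) = 9·sin(t). Tenemos la velocidad v(t) = 9·sin(t). Sustituyendo t = pi/2: v(pi/2) = 9.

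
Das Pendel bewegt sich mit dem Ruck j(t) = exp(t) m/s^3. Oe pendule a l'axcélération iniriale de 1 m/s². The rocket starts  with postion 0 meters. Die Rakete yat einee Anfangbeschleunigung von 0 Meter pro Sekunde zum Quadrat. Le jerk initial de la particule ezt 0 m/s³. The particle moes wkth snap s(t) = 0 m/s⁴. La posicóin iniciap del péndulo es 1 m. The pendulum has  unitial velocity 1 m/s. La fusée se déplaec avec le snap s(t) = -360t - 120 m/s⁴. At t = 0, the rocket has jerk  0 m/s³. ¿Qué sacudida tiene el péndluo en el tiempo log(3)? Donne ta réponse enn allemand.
Mit j(t) = exp(t) und Einsetzen von t = log(3), finden wir j = 3.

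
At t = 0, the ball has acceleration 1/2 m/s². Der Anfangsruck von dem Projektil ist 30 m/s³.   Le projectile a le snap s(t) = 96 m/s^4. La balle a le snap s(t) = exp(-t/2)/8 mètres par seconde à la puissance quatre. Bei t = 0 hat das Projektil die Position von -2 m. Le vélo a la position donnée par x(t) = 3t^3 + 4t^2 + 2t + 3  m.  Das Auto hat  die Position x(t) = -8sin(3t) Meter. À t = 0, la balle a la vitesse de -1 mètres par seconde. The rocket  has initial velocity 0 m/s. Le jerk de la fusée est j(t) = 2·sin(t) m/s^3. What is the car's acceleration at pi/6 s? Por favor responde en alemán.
Um dies zu lösen, müssen wir 2 Ableitungen unserer Gleichung für die Position x(t) = -8·sin(3·t) nehmen. Mit d/dt von x(t) finden wir v(t) = -24·cos(3·t). Die Ableitung von der Geschwindigkeit ergibt die Beschleunigung: a(t) = 72·sin(3·t). Aus der Gleichung für die Beschleunigung a(t) = 72·sin(3·t), setzen wir t = pi/6 ein und erhalten a = 72.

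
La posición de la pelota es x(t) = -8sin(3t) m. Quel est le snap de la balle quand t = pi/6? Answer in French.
Pour résoudre ceci, nous devons prendre 4 dérivées de notre équation de la position x(t) = -8·sin(3·t). En prenant d/dt de x(t), nous trouvons v(t) = -24·cos(3·t). En prenant d/dt de v(t), nous trouvons a(t) = 72·sin(3·t). En dérivant l'accélération, nous obtenons le jerk: j(t) = 216·cos(3·t). La dérivée du jerk donne le snap: s(t) = -648·sin(3·t). Nous avons le snap s(t) = -648·sin(3·t). En substituant t = pi/6: s(pi/6) = -648.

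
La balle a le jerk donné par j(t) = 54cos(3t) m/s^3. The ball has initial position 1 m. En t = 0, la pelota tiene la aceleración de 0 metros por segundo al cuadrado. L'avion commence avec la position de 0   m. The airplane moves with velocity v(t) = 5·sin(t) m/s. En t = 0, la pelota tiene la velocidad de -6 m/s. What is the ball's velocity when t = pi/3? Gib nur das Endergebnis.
The velocity at t = pi/3 is v = 6.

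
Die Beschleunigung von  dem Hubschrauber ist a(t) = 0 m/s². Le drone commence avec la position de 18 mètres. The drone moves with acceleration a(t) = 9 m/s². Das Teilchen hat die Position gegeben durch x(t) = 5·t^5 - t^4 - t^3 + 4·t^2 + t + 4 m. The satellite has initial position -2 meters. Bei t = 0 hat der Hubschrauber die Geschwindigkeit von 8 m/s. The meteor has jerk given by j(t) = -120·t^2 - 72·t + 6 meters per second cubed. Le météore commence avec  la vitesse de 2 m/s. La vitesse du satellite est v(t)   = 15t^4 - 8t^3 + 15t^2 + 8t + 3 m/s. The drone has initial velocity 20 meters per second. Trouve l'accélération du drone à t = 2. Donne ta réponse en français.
De l'équation de l'accélération a(t) = 9, nous substituons t = 2 pour obtenir a = 9.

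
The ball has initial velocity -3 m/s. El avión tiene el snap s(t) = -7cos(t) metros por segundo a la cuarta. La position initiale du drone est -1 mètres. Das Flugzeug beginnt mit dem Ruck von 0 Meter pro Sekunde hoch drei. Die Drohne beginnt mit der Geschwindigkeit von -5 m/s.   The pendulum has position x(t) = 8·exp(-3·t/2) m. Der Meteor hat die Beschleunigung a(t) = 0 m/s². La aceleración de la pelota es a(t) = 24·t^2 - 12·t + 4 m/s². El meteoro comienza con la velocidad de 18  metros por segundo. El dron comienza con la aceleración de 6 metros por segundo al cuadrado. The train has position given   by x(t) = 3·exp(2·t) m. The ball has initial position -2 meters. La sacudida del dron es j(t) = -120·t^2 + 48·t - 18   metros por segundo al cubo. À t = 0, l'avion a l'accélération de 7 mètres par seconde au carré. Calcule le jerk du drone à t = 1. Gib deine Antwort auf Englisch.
From the given jerk equation j(t) = -120·t^2 + 48·t - 18, we substitute t = 1 to get j = -90.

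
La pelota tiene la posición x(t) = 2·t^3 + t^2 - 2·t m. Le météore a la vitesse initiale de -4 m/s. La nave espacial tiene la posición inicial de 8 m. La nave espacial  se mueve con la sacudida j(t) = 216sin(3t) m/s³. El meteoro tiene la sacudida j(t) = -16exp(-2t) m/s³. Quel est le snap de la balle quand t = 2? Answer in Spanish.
Debemos derivar nuestra ecuación de la posición x(t) = 2·t^3 + t^2 - 2·t 4 veces. La derivada de la posición da la velocidad: v(t) = 6·t^2 + 2·t - 2. Derivando la velocidad, obtenemos la aceleración: a(t) = 12·t + 2. La derivada de la aceleración da la sacudida: j(t) = 12. Derivando la sacudida, obtenemos el snap: s(t) = 0. Usando s(t) = 0 y sustituyendo t = 2, encontramos s = 0.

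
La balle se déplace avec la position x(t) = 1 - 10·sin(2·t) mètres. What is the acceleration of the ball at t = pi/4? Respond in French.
Nous devons dériver notre équation de la position x(t) = 1 - 10·sin(2·t) 2 fois. En prenant d/dt de x(t), nous trouvons v(t) = -20·cos(2·t). En dérivant la vitesse, nous obtenons l'accélération: a(t) = 40·sin(2·t). En utilisant a(t) = 40·sin(2·t) et en substituant t = pi/4, nous trouvons a = 40.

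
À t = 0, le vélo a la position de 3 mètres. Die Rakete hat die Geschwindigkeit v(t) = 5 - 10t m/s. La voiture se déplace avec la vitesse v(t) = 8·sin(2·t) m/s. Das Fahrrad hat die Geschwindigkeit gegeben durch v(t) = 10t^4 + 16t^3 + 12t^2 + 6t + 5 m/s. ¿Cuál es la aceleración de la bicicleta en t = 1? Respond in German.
Ausgehend von der Geschwindigkeit v(t) = 10·t^4 + 16·t^3 + 12·t^2 + 6·t + 5, nehmen wir 1 Ableitung. Durch Ableiten von der Geschwindigkeit erhalten wir die Beschleunigung: a(t) = 40·t^3 + 48·t^2 + 24·t + 6. Aus der Gleichung für die Beschleunigung a(t) = 40·t^3 + 48·t^2 + 24·t + 6, setzen wir t = 1 ein und erhalten a = 118.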